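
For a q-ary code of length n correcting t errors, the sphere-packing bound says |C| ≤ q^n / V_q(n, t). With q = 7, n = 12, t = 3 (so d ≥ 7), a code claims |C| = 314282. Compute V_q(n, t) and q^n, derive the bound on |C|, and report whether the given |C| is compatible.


V_q(n, t) = 49969, q^n = 13841287201, Hamming bound = 276997, |C| = 314282 > bound (violated).

Step 1: Compute V_q(n, t) = Σ_{j=0}^3 C(n, j) (q−1)^j.
  j = 0: C(12,0)·(6)^0 = 1·1 = 1.
  j = 1: C(12,1)·(6)^1 = 12·6 = 72.
  j = 2: C(12,2)·(6)^2 = 66·36 = 2376.
  j = 3: C(12,3)·(6)^3 = 220·216 = 47520.
  V_q(n, t) = 1 + 72 + 2376 + 47520 = 49969.
Step 2: q^n = 7^12 = 13841287201.
Step 3: Hamming bound ⌊q^n / V_q(n,t)⌋ = ⌊13841287201/49969⌋ = 276997.
Step 4: Compare |C| = 314282 to 276997: violated.
The claimed |C| lies above the Hamming bound, so no 7-ary code of length 12 with d ≥ 7 can have 314282 codewords.


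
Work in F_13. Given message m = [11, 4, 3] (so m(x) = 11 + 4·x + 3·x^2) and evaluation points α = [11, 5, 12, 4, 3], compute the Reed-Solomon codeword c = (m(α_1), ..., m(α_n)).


c = [2, 2, 10, 10, 11]

Message polynomial: m(x) = 11 + 4·x + 3·x^2 (mod 13).
For each evaluation point α_i, compute m(α_i) mod 13:
  α_1 = 11: Horner steps 3 → 11 → 2, so m(11) = 2.
  α_2 = 5: Horner steps 3 → 6 → 2, so m(5) = 2.
  α_3 = 12: Horner steps 3 → 1 → 10, so m(12) = 10.
  α_4 = 4: Horner steps 3 → 3 → 10, so m(4) = 10.
  α_5 = 3: Horner steps 3 → 0 → 11, so m(3) = 11.
Codeword c = [2, 2, 10, 10, 11] ∈ F_13^5.


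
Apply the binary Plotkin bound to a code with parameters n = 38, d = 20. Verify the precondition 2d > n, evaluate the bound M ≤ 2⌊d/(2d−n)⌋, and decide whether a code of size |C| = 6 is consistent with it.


Plotkin bound M ≤ 20; given |C| = 6 ≤ bound (satisfied).

Check applicability: 2d = 40, n = 38.
2d − n = 2 > 0, so Plotkin applies.
Compute d/(2d−n) = 20/2 ≈ 10.0000.
⌊d/(2d−n)⌋ = 10.
Plotkin bound: M ≤ 2·10 = 20.
Given |C| = 6, check: satisfied.
This |C| is below the Plotkin bound.


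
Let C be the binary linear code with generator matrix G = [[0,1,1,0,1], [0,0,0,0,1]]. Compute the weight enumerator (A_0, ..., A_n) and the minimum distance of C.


Weight distribution: A_0 = 1, A_1 = 1, A_2 = 1, A_3 = 1. Minimum distance d = 1.

Enumerate all 2^2 = 4 messages m ∈ F_2^2.
For each, compute codeword c = mG in F_2^5, then tally its weight.
  m = 00 → c = 00000, weight = 0.
  m = 10 → c = 01101, weight = 3.
  m = 01 → c = 00001, weight = 1.
  m = 11 → c = 01100, weight = 2.
Tally weights:
  weight 0: 1 codewords.
  weight 1: 1 codewords.
  weight 2: 1 codewords.
  weight 3: 1 codewords.
Minimum distance d = smallest w > 0 with A_w > 0 = 1.
Sanity: Σ A_w = 4 = 2^2 = 4 ✓.


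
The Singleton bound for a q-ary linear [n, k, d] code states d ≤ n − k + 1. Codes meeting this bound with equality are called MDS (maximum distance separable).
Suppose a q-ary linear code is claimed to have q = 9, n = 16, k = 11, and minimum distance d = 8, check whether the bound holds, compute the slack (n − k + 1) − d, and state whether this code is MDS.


Singleton RHS = n − k + 1 = 6, slack = -2, bound violated (no such code; not MDS).

Singleton bound: d ≤ n − k + 1.
Here n = 16, k = 11, so n − k + 1 = 6.
Given d = 8, check d ≤ 6: NO.
Slack = (n − k + 1) − d = -2.
The slack is negative: d = 8 exceeds n − k + 1 = 6 by 2, so the Singleton bound is violated and no linear [16, 11, 8]_9 code can exist. In particular it is not MDS (MDS requires d = n − k + 1 exactly).
Description: the claimed parameters are [16, 11, 8]_9; such a code would be impossible (violates the Singleton bound).


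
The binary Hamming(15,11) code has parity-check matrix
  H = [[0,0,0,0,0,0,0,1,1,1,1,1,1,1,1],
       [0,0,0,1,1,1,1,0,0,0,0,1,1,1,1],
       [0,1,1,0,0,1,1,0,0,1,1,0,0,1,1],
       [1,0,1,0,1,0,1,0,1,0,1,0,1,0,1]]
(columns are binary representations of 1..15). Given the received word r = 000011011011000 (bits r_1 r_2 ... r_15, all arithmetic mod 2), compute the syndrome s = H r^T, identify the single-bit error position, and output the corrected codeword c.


s = (0, 1, 0, 1)^T, error position = 5, corrected codeword c = 000001011011000

Compute s = H r^T mod 2 one row at a time:
  s_1 = 1 + 1 + 0 + 1 + 1 + 0 + 0 + 0 = 4 ≡ 0 (mod 2).
  s_2 = 0 + 1 + 1 + 0 + 1 + 0 + 0 + 0 = 3 ≡ 1 (mod 2).
  s_3 = 0 + 0 + 1 + 0 + 0 + 1 + 0 + 0 = 2 ≡ 0 (mod 2).
  s_4 = 0 + 0 + 1 + 0 + 1 + 1 + 0 + 0 = 3 ≡ 1 (mod 2).
s = (0, 1, 0, 1)^T — this equals column 5 of H (binary 0101), so error is at position 5.
Correct: flip bit 5 of r = 000011011011000 to get c = 000001011011000.


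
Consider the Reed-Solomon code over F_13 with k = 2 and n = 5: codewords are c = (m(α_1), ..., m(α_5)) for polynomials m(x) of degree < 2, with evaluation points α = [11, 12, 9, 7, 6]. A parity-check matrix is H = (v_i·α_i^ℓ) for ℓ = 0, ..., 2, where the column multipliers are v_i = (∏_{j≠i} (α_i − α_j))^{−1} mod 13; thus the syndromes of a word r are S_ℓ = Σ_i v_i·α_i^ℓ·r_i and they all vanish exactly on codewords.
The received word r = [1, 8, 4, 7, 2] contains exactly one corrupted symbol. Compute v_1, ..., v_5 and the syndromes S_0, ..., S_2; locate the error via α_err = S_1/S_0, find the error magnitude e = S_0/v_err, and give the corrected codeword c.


S = (11, 2, 11), error at position 2, error magnitude e = 2, c = [1, 6, 4, 7, 2].

Step 1: column multipliers v_i = (∏_{j≠i}(α_i − α_j))^{−1} mod 13.
  i = 1 (α = 11): (11−12)(11−9)(11−7)(11−6) = (−1)·2·4·5 = −40 ≡ 12, so v_1 = 12^{−1} = 12 (mod 13).
  i = 2 (α = 12): (12−11)(12−9)(12−7)(12−6) = 1·3·5·6 = 90 ≡ 12, so v_2 = 12^{−1} = 12 (mod 13).
  i = 3 (α = 9): (9−11)(9−12)(9−7)(9−6) = (−2)·(−3)·2·3 = 36 ≡ 10, so v_3 = 10^{−1} = 4 (mod 13).
  i = 4 (α = 7): (7−11)(7−12)(7−9)(7−6) = (−4)·(−5)·(−2)·1 = −40 ≡ 12, so v_4 = 12^{−1} = 12 (mod 13).
  i = 5 (α = 6): (6−11)(6−12)(6−9)(6−7) = (−5)·(−6)·(−3)·(−1) = 90 ≡ 12, so v_5 = 12^{−1} = 12 (mod 13).
  v = [12, 12, 4, 12, 12].
Step 2: syndromes of r = [1, 8, 4, 7, 2] (all sums mod 13).
  S_0 = Σ v_i r_i = 12·1 + 12·8 + 4·4 + 12·7 + 12·2 = 232 ≡ 11.
  S_1 = Σ v_i α_i r_i = 12·11·1 + 12·12·8 + 4·9·4 + 12·7·7 + 12·6·2 = 2160 ≡ 2.
  α_i^2 mod 13 = [4, 1, 3, 10, 10].
  S_2 = Σ v_i α_i^2 r_i = 12·4·1 + 12·1·8 + 4·3·4 + 12·10·7 + 12·10·2 = 1272 ≡ 11.
  S = (11, 2, 11) ≠ 0, so r is not a codeword (an error is present).
Step 3: locate the error. For a single error e at position i, S_ℓ = v_i·e·α_i^ℓ, so α_err = S_1/S_0.
  S_0^{−1} = 11^{−1} = 6 (mod 13), so α_err = 2·6 = 12 ≡ 12 = α_2. Error position i = 2.
  Consistency check: S_2/S_1 = 11·7 = 77 ≡ 12 = α_err ✓ (single-error assumption holds).
Step 4: error magnitude e = S_0/v_2 = S_0·∏_{j≠2}(α_2 − α_j) = 11·12 = 132 ≡ 2 (mod 13).
Step 5: correct position 2: c_2 = r_2 − e = 8 − 2 ≡ 6 (mod 13). Hence c = [1, 6, 4, 7, 2].
  Check: interpolating c through the α_i gives m(x) = 11 + 5·x (degree < 2) with m(α_i) = c_i for every i, so c is indeed a codeword.


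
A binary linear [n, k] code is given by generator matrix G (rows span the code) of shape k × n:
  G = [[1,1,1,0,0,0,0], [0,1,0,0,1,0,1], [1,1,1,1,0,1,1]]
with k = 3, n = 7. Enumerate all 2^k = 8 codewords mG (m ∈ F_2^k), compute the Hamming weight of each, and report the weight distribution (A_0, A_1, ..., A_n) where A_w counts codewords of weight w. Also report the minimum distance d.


Weight distribution: A_0 = 1, A_3 = 3, A_4 = 2, A_5 = 1, A_6 = 1. Minimum distance d = 3.

Enumerate all 2^3 = 8 messages m ∈ F_2^3.
For each, compute codeword c = mG in F_2^7, then tally its weight.
  m = 000 → c = 0000000, weight = 0.
  m = 100 → c = 1110000, weight = 3.
  m = 010 → c = 0100101, weight = 3.
  m = 110 → c = 1010101, weight = 4.
  m = 001 → c = 1111011, weight = 6.
  m = 101 → c = 0001011, weight = 3.
  m = 011 → c = 1011110, weight = 5.
  m = 111 → c = 0101110, weight = 4.
Tally weights:
  weight 0: 1 codewords.
  weight 3: 3 codewords.
  weight 4: 2 codewords.
  weight 5: 1 codewords.
  weight 6: 1 codewords.
Minimum distance d = smallest w > 0 with A_w > 0 = 3.
Sanity: Σ A_w = 8 = 2^3 = 8 ✓.


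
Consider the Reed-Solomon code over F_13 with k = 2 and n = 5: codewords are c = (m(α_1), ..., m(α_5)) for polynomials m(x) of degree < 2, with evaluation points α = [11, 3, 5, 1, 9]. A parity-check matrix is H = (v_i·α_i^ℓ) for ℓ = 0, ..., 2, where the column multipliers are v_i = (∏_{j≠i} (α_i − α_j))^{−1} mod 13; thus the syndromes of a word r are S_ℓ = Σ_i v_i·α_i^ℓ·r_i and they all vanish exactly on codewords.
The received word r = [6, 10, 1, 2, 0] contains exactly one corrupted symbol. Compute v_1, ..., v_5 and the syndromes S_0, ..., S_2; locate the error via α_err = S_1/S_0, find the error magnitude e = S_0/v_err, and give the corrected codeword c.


S = (5, 2, 6), error at position 2, error magnitude e = 2, c = [6, 8, 1, 2, 0].

Step 1: column multipliers v_i = (∏_{j≠i}(α_i − α_j))^{−1} mod 13.
  i = 1 (α = 11): (11−3)(11−5)(11−1)(11−9) = 8·6·10·2 = 960 ≡ 11, so v_1 = 11^{−1} = 6 (mod 13).
  i = 2 (α = 3): (3−11)(3−5)(3−1)(3−9) = (−8)·(−2)·2·(−6) = −192 ≡ 3, so v_2 = 3^{−1} = 9 (mod 13).
  i = 3 (α = 5): (5−11)(5−3)(5−1)(5−9) = (−6)·2·4·(−4) = 192 ≡ 10, so v_3 = 10^{−1} = 4 (mod 13).
  i = 4 (α = 1): (1−11)(1−3)(1−5)(1−9) = (−10)·(−2)·(−4)·(−8) = 640 ≡ 3, so v_4 = 3^{−1} = 9 (mod 13).
  i = 5 (α = 9): (9−11)(9−3)(9−5)(9−1) = (−2)·6·4·8 = −384 ≡ 6, so v_5 = 6^{−1} = 11 (mod 13).
  v = [6, 9, 4, 9, 11].
Step 2: syndromes of r = [6, 10, 1, 2, 0] (all sums mod 13).
  S_0 = Σ v_i r_i = 6·6 + 9·10 + 4·1 + 9·2 + 11·0 = 148 ≡ 5.
  S_1 = Σ v_i α_i r_i = 6·11·6 + 9·3·10 + 4·5·1 + 9·1·2 + 11·9·0 = 704 ≡ 2.
  α_i^2 mod 13 = [4, 9, 12, 1, 3].
  S_2 = Σ v_i α_i^2 r_i = 6·4·6 + 9·9·10 + 4·12·1 + 9·1·2 + 11·3·0 = 1020 ≡ 6.
  S = (5, 2, 6) ≠ 0, so r is not a codeword (an error is present).
Step 3: locate the error. For a single error e at position i, S_ℓ = v_i·e·α_i^ℓ, so α_err = S_1/S_0.
  S_0^{−1} = 5^{−1} = 8 (mod 13), so α_err = 2·8 = 16 ≡ 3 = α_2. Error position i = 2.
  Consistency check: S_2/S_1 = 6·7 = 42 ≡ 3 = α_err ✓ (single-error assumption holds).
Step 4: error magnitude e = S_0/v_2 = S_0·∏_{j≠2}(α_2 − α_j) = 5·3 = 15 ≡ 2 (mod 13).
Step 5: correct position 2: c_2 = r_2 − e = 10 − 2 ≡ 8 (mod 13). Hence c = [6, 8, 1, 2, 0].
  Check: interpolating c through the α_i gives m(x) = 12 + 3·x (degree < 2) with m(α_i) = c_i for every i, so c is indeed a codeword.


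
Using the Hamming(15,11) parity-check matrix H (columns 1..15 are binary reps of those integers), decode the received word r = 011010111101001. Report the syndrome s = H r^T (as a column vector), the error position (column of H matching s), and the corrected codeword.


s = (1, 0, 1, 1)^T, error position = 11, corrected codeword c = 011010111111001

Compute s = H r^T mod 2 one row at a time:
  s_1 = 1 + 1 + 1 + 0 + 1 + 0 + 0 + 1 = 5 ≡ 1 (mod 2).
  s_2 = 0 + 1 + 0 + 1 + 1 + 0 + 0 + 1 = 4 ≡ 0 (mod 2).
  s_3 = 1 + 1 + 0 + 1 + 1 + 0 + 0 + 1 = 5 ≡ 1 (mod 2).
  s_4 = 0 + 1 + 1 + 1 + 1 + 0 + 0 + 1 = 5 ≡ 1 (mod 2).
s = (1, 0, 1, 1)^T — this equals column 11 of H (binary 1011), so error is at position 11.
Correct: flip bit 11 of r = 011010111101001 to get c = 011010111111001.


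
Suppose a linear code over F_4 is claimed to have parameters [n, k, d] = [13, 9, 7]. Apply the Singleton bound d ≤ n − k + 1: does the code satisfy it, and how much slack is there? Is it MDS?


Singleton RHS = n − k + 1 = 5, slack = -2, bound violated (no such code; not MDS).

Singleton bound: d ≤ n − k + 1.
Here n = 13, k = 9, so n − k + 1 = 5.
Given d = 7, check d ≤ 5: NO.
Slack = (n − k + 1) − d = -2.
The slack is negative: d = 7 exceeds n − k + 1 = 5 by 2, so the Singleton bound is violated and no linear [13, 9, 7]_4 code can exist. In particular it is not MDS (MDS requires d = n − k + 1 exactly).
Description: the claimed parameters are [13, 9, 7]_4; such a code would be impossible (violates the Singleton bound).


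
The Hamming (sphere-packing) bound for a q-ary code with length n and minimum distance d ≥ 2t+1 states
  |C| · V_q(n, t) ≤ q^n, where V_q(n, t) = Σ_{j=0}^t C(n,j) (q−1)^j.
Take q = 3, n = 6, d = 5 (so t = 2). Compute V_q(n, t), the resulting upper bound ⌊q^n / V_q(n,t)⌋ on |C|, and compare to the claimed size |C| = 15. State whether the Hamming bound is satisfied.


V_q(n, t) = 73, q^n = 729, Hamming bound = 9, |C| = 15 > bound (violated).

Step 1: Compute V_q(n, t) = Σ_{j=0}^2 C(n, j) (q−1)^j.
  j = 0: C(6,0)·(2)^0 = 1·1 = 1.
  j = 1: C(6,1)·(2)^1 = 6·2 = 12.
  j = 2: C(6,2)·(2)^2 = 15·4 = 60.
  V_q(n, t) = 1 + 12 + 60 = 73.
Step 2: q^n = 3^6 = 729.
Step 3: Hamming bound ⌊q^n / V_q(n,t)⌋ = ⌊729/73⌋ = 9.
Step 4: Compare |C| = 15 to 9: violated.
The claimed |C| lies above the Hamming bound, so no 3-ary code of length 6 with d ≥ 5 can have 15 codewords.


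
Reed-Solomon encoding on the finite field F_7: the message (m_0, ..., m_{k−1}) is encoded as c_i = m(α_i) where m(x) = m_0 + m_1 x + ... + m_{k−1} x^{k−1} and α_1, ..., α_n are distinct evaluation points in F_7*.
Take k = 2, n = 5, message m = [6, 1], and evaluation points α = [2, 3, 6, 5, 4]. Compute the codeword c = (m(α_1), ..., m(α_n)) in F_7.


c = [1, 2, 5, 4, 3]

Message polynomial: m(x) = 6 + 1·x (mod 7).
For each evaluation point α_i, compute m(α_i) mod 7:
  α_1 = 2: Horner steps 1 → 1, so m(2) = 1.
  α_2 = 3: Horner steps 1 → 2, so m(3) = 2.
  α_3 = 6: Horner steps 1 → 5, so m(6) = 5.
  α_4 = 5: Horner steps 1 → 4, so m(5) = 4.
  α_5 = 4: Horner steps 1 → 3, so m(4) = 3.
Codeword c = [1, 2, 5, 4, 3] ∈ F_7^5.


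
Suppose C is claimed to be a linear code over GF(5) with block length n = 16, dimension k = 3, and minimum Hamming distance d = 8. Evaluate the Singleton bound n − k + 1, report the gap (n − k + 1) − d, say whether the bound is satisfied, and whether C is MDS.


Singleton RHS = n − k + 1 = 14, slack = 6, bound satisfied, not MDS.

Singleton bound: d ≤ n − k + 1.
Here n = 16, k = 3, so n − k + 1 = 14.
Given d = 8, check d ≤ 14: YES.
Slack = (n − k + 1) − d = 6.
The code is NOT MDS (slack = 6 > 0).
Description: the claimed parameters are [16, 3, 8]_5; such a code would be non-MDS.


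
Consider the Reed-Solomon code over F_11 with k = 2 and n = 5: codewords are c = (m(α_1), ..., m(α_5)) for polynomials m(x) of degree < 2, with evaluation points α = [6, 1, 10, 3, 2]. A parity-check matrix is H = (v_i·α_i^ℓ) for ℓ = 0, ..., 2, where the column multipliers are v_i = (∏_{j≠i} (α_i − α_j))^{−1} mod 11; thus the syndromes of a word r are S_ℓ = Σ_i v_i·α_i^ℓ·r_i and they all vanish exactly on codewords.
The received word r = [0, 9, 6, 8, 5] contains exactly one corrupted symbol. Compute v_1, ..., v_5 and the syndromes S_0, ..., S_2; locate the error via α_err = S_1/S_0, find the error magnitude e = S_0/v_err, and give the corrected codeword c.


S = (2, 6, 7), error at position 4, error magnitude e = 7, c = [0, 9, 6, 1, 5].

Step 1: column multipliers v_i = (∏_{j≠i}(α_i − α_j))^{−1} mod 11.
  i = 1 (α = 6): (6−1)(6−10)(6−3)(6−2) = 5·(−4)·3·4 = −240 ≡ 2, so v_1 = 2^{−1} = 6 (mod 11).
  i = 2 (α = 1): (1−6)(1−10)(1−3)(1−2) = (−5)·(−9)·(−2)·(−1) = 90 ≡ 2, so v_2 = 2^{−1} = 6 (mod 11).
  i = 3 (α = 10): (10−6)(10−1)(10−3)(10−2) = 4·9·7·8 = 2016 ≡ 3, so v_3 = 3^{−1} = 4 (mod 11).
  i = 4 (α = 3): (3−6)(3−1)(3−10)(3−2) = (−3)·2·(−7)·1 = 42 ≡ 9, so v_4 = 9^{−1} = 5 (mod 11).
  i = 5 (α = 2): (2−6)(2−1)(2−10)(2−3) = (−4)·1·(−8)·(−1) = −32 ≡ 1, so v_5 = 1^{−1} = 1 (mod 11).
  v = [6, 6, 4, 5, 1].
Step 2: syndromes of r = [0, 9, 6, 8, 5] (all sums mod 11).
  S_0 = Σ v_i r_i = 6·0 + 6·9 + 4·6 + 5·8 + 1·5 = 123 ≡ 2.
  S_1 = Σ v_i α_i r_i = 6·6·0 + 6·1·9 + 4·10·6 + 5·3·8 + 1·2·5 = 424 ≡ 6.
  α_i^2 mod 11 = [3, 1, 1, 9, 4].
  S_2 = Σ v_i α_i^2 r_i = 6·3·0 + 6·1·9 + 4·1·6 + 5·9·8 + 1·4·5 = 458 ≡ 7.
  S = (2, 6, 7) ≠ 0, so r is not a codeword (an error is present).
Step 3: locate the error. For a single error e at position i, S_ℓ = v_i·e·α_i^ℓ, so α_err = S_1/S_0.
  S_0^{−1} = 2^{−1} = 6 (mod 11), so α_err = 6·6 = 36 ≡ 3 = α_4. Error position i = 4.
  Consistency check: S_2/S_1 = 7·2 = 14 ≡ 3 = α_err ✓ (single-error assumption holds).
Step 4: error magnitude e = S_0/v_4 = S_0·∏_{j≠4}(α_4 − α_j) = 2·9 = 18 ≡ 7 (mod 11).
Step 5: correct position 4: c_4 = r_4 − e = 8 − 7 ≡ 1 (mod 11). Hence c = [0, 9, 6, 1, 5].
  Check: interpolating c through the α_i gives m(x) = 2 + 7·x (degree < 2) with m(α_i) = c_i for every i, so c is indeed a codeword.


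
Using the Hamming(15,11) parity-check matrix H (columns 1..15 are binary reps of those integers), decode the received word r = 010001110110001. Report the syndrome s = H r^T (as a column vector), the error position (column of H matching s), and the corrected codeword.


s = (0, 1, 0, 1)^T, error position = 5, corrected codeword c = 010011110110001

Compute s = H r^T mod 2 one row at a time:
  s_1 = 1 + 0 + 1 + 1 + 0 + 0 + 0 + 1 = 4 ≡ 0 (mod 2).
  s_2 = 0 + 0 + 1 + 1 + 0 + 0 + 0 + 1 = 3 ≡ 1 (mod 2).
  s_3 = 1 + 0 + 1 + 1 + 1 + 1 + 0 + 1 = 6 ≡ 0 (mod 2).
  s_4 = 0 + 0 + 0 + 1 + 0 + 1 + 0 + 1 = 3 ≡ 1 (mod 2).
s = (0, 1, 0, 1)^T — this equals column 5 of H (binary 0101), so error is at position 5.
Correct: flip bit 5 of r = 010001110110001 to get c = 010011110110001.


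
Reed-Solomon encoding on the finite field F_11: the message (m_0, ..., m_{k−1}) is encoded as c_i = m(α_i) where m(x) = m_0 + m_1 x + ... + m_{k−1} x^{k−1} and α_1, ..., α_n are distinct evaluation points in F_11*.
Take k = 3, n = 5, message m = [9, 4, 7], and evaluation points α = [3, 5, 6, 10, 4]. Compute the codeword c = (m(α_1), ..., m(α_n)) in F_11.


c = [7, 6, 10, 1, 5]

Message polynomial: m(x) = 9 + 4·x + 7·x^2 (mod 11).
For each evaluation point α_i, compute m(α_i) mod 11:
  α_1 = 3: Horner steps 7 → 3 → 7, so m(3) = 7.
  α_2 = 5: Horner steps 7 → 6 → 6, so m(5) = 6.
  α_3 = 6: Horner steps 7 → 2 → 10, so m(6) = 10.
  α_4 = 10: Horner steps 7 → 8 → 1, so m(10) = 1.
  α_5 = 4: Horner steps 7 → 10 → 5, so m(4) = 5.
Codeword c = [7, 6, 10, 1, 5] ∈ F_11^5.


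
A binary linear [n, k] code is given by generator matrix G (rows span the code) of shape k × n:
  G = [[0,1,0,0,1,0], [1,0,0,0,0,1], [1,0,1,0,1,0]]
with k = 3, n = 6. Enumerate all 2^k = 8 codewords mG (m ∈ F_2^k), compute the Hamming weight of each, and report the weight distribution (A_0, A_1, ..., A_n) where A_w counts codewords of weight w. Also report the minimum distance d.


Weight distribution: A_0 = 1, A_2 = 2, A_3 = 4, A_4 = 1. Minimum distance d = 2.

Enumerate all 2^3 = 8 messages m ∈ F_2^3.
For each, compute codeword c = mG in F_2^6, then tally its weight.
  m = 000 → c = 000000, weight = 0.
  m = 100 → c = 010010, weight = 2.
  m = 010 → c = 100001, weight = 2.
  m = 110 → c = 110011, weight = 4.
  m = 001 → c = 101010, weight = 3.
  m = 101 → c = 111000, weight = 3.
  m = 011 → c = 001011, weight = 3.
  m = 111 → c = 011001, weight = 3.
Tally weights:
  weight 0: 1 codewords.
  weight 2: 2 codewords.
  weight 3: 4 codewords.
  weight 4: 1 codewords.
Minimum distance d = smallest w > 0 with A_w > 0 = 2.
Sanity: Σ A_w = 8 = 2^3 = 8 ✓.


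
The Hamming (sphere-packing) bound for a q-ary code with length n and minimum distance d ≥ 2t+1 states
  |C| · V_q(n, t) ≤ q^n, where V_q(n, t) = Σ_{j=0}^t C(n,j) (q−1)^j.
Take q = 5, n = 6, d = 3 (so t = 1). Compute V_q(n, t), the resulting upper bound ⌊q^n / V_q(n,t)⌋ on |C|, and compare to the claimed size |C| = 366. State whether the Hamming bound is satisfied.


V_q(n, t) = 25, q^n = 15625, Hamming bound = 625, |C| = 366 ≤ bound (satisfied).

Step 1: Compute V_q(n, t) = Σ_{j=0}^1 C(n, j) (q−1)^j.
  j = 0: C(6,0)·(4)^0 = 1·1 = 1.
  j = 1: C(6,1)·(4)^1 = 6·4 = 24.
  V_q(n, t) = 1 + 24 = 25.
Step 2: q^n = 5^6 = 15625.
Step 3: Hamming bound ⌊q^n / V_q(n,t)⌋ = ⌊15625/25⌋ = 625.
Step 4: Compare |C| = 366 to 625: satisfied.
The claimed |C| lies below the Hamming bound.


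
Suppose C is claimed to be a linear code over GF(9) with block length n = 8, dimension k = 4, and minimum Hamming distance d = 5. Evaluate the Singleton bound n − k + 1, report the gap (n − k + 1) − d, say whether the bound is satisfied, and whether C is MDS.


Singleton RHS = n − k + 1 = 5, slack = 0, bound satisfied, MDS.

Singleton bound: d ≤ n − k + 1.
Here n = 8, k = 4, so n − k + 1 = 5.
Given d = 5, check d ≤ 5: YES.
Slack = (n − k + 1) − d = 0.
The code is MDS (slack = 0).
Description: the claimed parameters are [8, 4, 5]_9; such a code would be MDS (meets Singleton bound).


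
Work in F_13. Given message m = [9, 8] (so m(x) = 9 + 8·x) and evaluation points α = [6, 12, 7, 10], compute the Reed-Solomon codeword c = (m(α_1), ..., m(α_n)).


c = [5, 1, 0, 11]

Message polynomial: m(x) = 9 + 8·x (mod 13).
For each evaluation point α_i, compute m(α_i) mod 13:
  α_1 = 6: Horner steps 8 → 5, so m(6) = 5.
  α_2 = 12: Horner steps 8 → 1, so m(12) = 1.
  α_3 = 7: Horner steps 8 → 0, so m(7) = 0.
  α_4 = 10: Horner steps 8 → 11, so m(10) = 11.
Codeword c = [5, 1, 0, 11] ∈ F_13^4.


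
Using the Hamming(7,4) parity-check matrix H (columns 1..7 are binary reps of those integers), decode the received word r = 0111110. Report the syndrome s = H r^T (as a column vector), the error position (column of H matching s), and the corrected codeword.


s = (1, 1, 0)^T, error position = 6, corrected codeword c = 0111100

Compute s = H r^T mod 2 one row at a time:
  s_1 = 1 + 1 + 1 + 0 = 3 ≡ 1 (mod 2).
  s_2 = 1 + 1 + 1 + 0 = 3 ≡ 1 (mod 2).
  s_3 = 0 + 1 + 1 + 0 = 2 ≡ 0 (mod 2).
s = (1, 1, 0)^T — this equals column 6 of H (binary 110), so error is at position 6.
Correct: flip bit 6 of r = 0111110 to get c = 0111100.


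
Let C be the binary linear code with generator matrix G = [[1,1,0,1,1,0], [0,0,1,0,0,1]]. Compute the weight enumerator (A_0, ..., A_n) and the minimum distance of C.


Weight distribution: A_0 = 1, A_2 = 1, A_4 = 1, A_6 = 1. Minimum distance d = 2.

Enumerate all 2^2 = 4 messages m ∈ F_2^2.
For each, compute codeword c = mG in F_2^6, then tally its weight.
  m = 00 → c = 000000, weight = 0.
  m = 10 → c = 110110, weight = 4.
  m = 01 → c = 001001, weight = 2.
  m = 11 → c = 111111, weight = 6.
Tally weights:
  weight 0: 1 codewords.
  weight 2: 1 codewords.
  weight 4: 1 codewords.
  weight 6: 1 codewords.
Minimum distance d = smallest w > 0 with A_w > 0 = 2.
Sanity: Σ A_w = 4 = 2^2 = 4 ✓.


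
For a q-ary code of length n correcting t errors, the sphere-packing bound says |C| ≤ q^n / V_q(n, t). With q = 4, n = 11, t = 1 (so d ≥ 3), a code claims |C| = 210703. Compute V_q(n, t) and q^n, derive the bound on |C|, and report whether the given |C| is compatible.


V_q(n, t) = 34, q^n = 4194304, Hamming bound = 123361, |C| = 210703 > bound (violated).

Step 1: Compute V_q(n, t) = Σ_{j=0}^1 C(n, j) (q−1)^j.
  j = 0: C(11,0)·(3)^0 = 1·1 = 1.
  j = 1: C(11,1)·(3)^1 = 11·3 = 33.
  V_q(n, t) = 1 + 33 = 34.
Step 2: q^n = 4^11 = 4194304.
Step 3: Hamming bound ⌊q^n / V_q(n,t)⌋ = ⌊4194304/34⌋ = 123361.
Step 4: Compare |C| = 210703 to 123361: violated.
The claimed |C| lies above the Hamming bound, so no 4-ary code of length 11 with d ≥ 3 can have 210703 codewords.


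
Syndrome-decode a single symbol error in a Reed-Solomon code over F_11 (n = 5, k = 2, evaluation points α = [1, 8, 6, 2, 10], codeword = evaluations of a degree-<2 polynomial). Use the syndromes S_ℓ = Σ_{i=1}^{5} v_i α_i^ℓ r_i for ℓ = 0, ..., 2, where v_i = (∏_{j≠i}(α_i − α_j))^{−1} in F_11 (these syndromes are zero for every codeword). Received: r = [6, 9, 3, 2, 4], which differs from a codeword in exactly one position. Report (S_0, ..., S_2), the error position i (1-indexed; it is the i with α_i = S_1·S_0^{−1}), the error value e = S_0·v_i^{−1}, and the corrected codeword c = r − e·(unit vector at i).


S = (1, 1, 1), error at position 1, error magnitude e = 7, c = [10, 9, 3, 2, 4].

Step 1: column multipliers v_i = (∏_{j≠i}(α_i − α_j))^{−1} mod 11.
  i = 1 (α = 1): (1−8)(1−6)(1−2)(1−10) = (−7)·(−5)·(−1)·(−9) = 315 ≡ 7, so v_1 = 7^{−1} = 8 (mod 11).
  i = 2 (α = 8): (8−1)(8−6)(8−2)(8−10) = 7·2·6·(−2) = −168 ≡ 8, so v_2 = 8^{−1} = 7 (mod 11).
  i = 3 (α = 6): (6−1)(6−8)(6−2)(6−10) = 5·(−2)·4·(−4) = 160 ≡ 6, so v_3 = 6^{−1} = 2 (mod 11).
  i = 4 (α = 2): (2−1)(2−8)(2−6)(2−10) = 1·(−6)·(−4)·(−8) = −192 ≡ 6, so v_4 = 6^{−1} = 2 (mod 11).
  i = 5 (α = 10): (10−1)(10−8)(10−6)(10−2) = 9·2·4·8 = 576 ≡ 4, so v_5 = 4^{−1} = 3 (mod 11).
  v = [8, 7, 2, 2, 3].
Step 2: syndromes of r = [6, 9, 3, 2, 4] (all sums mod 11).
  S_0 = Σ v_i r_i = 8·6 + 7·9 + 2·3 + 2·2 + 3·4 = 133 ≡ 1.
  S_1 = Σ v_i α_i r_i = 8·1·6 + 7·8·9 + 2·6·3 + 2·2·2 + 3·10·4 = 716 ≡ 1.
  α_i^2 mod 11 = [1, 9, 3, 4, 1].
  S_2 = Σ v_i α_i^2 r_i = 8·1·6 + 7·9·9 + 2·3·3 + 2·4·2 + 3·1·4 = 661 ≡ 1.
  S = (1, 1, 1) ≠ 0, so r is not a codeword (an error is present).
Step 3: locate the error. For a single error e at position i, S_ℓ = v_i·e·α_i^ℓ, so α_err = S_1/S_0.
  S_0^{−1} = 1^{−1} = 1 (mod 11), so α_err = 1·1 = 1 ≡ 1 = α_1. Error position i = 1.
  Consistency check: S_2/S_1 = 1·1 = 1 ≡ 1 = α_err ✓ (single-error assumption holds).
Step 4: error magnitude e = S_0/v_1 = S_0·∏_{j≠1}(α_1 − α_j) = 1·7 = 7 ≡ 7 (mod 11).
Step 5: correct position 1: c_1 = r_1 − e = 6 − 7 ≡ 10 (mod 11). Hence c = [10, 9, 3, 2, 4].
  Check: interpolating c through the α_i gives m(x) = 7 + 3·x (degree < 2) with m(α_i) = c_i for every i, so c is indeed a codeword.


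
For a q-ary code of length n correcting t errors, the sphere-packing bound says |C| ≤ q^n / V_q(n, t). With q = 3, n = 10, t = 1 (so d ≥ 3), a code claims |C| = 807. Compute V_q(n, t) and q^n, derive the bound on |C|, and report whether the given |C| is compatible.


V_q(n, t) = 21, q^n = 59049, Hamming bound = 2811, |C| = 807 ≤ bound (satisfied).

Step 1: Compute V_q(n, t) = Σ_{j=0}^1 C(n, j) (q−1)^j.
  j = 0: C(10,0)·(2)^0 = 1·1 = 1.
  j = 1: C(10,1)·(2)^1 = 10·2 = 20.
  V_q(n, t) = 1 + 20 = 21.
Step 2: q^n = 3^10 = 59049.
Step 3: Hamming bound ⌊q^n / V_q(n,t)⌋ = ⌊59049/21⌋ = 2811.
Step 4: Compare |C| = 807 to 2811: satisfied.
The claimed |C| lies below the Hamming bound.


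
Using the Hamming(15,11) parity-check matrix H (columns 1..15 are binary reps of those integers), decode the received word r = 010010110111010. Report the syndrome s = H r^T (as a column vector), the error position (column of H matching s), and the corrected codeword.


s = (1, 0, 1, 1)^T, error position = 11, corrected codeword c = 010010110101010

Compute s = H r^T mod 2 one row at a time:
  s_1 = 1 + 0 + 1 + 1 + 1 + 0 + 1 + 0 = 5 ≡ 1 (mod 2).
  s_2 = 0 + 1 + 0 + 1 + 1 + 0 + 1 + 0 = 4 ≡ 0 (mod 2).
  s_3 = 1 + 0 + 0 + 1 + 1 + 1 + 1 + 0 = 5 ≡ 1 (mod 2).
  s_4 = 0 + 0 + 1 + 1 + 0 + 1 + 0 + 0 = 3 ≡ 1 (mod 2).
s = (1, 0, 1, 1)^T — this equals column 11 of H (binary 1011), so error is at position 11.
Correct: flip bit 11 of r = 010010110111010 to get c = 010010110101010.


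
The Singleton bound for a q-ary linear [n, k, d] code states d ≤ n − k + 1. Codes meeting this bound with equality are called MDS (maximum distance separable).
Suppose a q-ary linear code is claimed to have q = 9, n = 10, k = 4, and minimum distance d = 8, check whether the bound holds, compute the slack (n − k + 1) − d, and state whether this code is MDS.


Singleton RHS = n − k + 1 = 7, slack = -1, bound violated (no such code; not MDS).

Singleton bound: d ≤ n − k + 1.
Here n = 10, k = 4, so n − k + 1 = 7.
Given d = 8, check d ≤ 7: NO.
Slack = (n − k + 1) − d = -1.
The slack is negative: d = 8 exceeds n − k + 1 = 7 by 1, so the Singleton bound is violated and no linear [10, 4, 8]_9 code can exist. In particular it is not MDS (MDS requires d = n − k + 1 exactly).
Description: the claimed parameters are [10, 4, 8]_9; such a code would be impossible (violates the Singleton bound).


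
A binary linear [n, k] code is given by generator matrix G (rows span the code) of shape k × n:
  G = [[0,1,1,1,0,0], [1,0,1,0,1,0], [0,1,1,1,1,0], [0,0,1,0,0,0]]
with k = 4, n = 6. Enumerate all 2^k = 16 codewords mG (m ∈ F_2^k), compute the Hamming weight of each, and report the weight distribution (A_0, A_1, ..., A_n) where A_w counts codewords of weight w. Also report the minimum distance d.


Weight distribution: A_0 = 1, A_1 = 3, A_2 = 4, A_3 = 4, A_4 = 3, A_5 = 1. Minimum distance d = 1.

Enumerate all 2^4 = 16 messages m ∈ F_2^4.
For each, compute codeword c = mG in F_2^6, then tally its weight.
  m = 0000 → c = 000000, weight = 0.
  m = 1000 → c = 011100, weight = 3.
  m = 0100 → c = 101010, weight = 3.
  m = 1100 → c = 110110, weight = 4.
  m = 0010 → c = 011110, weight = 4.
  m = 1010 → c = 000010, weight = 1.
  m = 0110 → c = 110100, weight = 3.
  m = 1110 → c = 101000, weight = 2.
  m = 0001 → c = 001000, weight = 1.
  m = 1001 → c = 010100, weight = 2.
  m = 0101 → c = 100010, weight = 2.
  m = 1101 → c = 111110, weight = 5.
  m = 0011 → c = 010110, weight = 3.
  m = 1011 → c = 001010, weight = 2.
  m = 0111 → c = 111100, weight = 4.
  m = 1111 → c = 100000, weight = 1.
Tally weights:
  weight 0: 1 codewords.
  weight 1: 3 codewords.
  weight 2: 4 codewords.
  weight 3: 4 codewords.
  weight 4: 3 codewords.
  weight 5: 1 codewords.
Minimum distance d = smallest w > 0 with A_w > 0 = 1.
Sanity: Σ A_w = 16 = 2^4 = 16 ✓.


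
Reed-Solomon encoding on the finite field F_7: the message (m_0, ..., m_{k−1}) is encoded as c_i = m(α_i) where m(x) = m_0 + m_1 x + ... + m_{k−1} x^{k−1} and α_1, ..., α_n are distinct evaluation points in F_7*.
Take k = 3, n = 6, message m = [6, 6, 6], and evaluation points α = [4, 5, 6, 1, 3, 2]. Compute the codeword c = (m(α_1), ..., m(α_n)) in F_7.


c = [0, 4, 6, 4, 1, 0]

Message polynomial: m(x) = 6 + 6·x + 6·x^2 (mod 7).
For each evaluation point α_i, compute m(α_i) mod 7:
  α_1 = 4: Horner steps 6 → 2 → 0, so m(4) = 0.
  α_2 = 5: Horner steps 6 → 1 → 4, so m(5) = 4.
  α_3 = 6: Horner steps 6 → 0 → 6, so m(6) = 6.
  α_4 = 1: Horner steps 6 → 5 → 4, so m(1) = 4.
  α_5 = 3: Horner steps 6 → 3 → 1, so m(3) = 1.
  α_6 = 2: Horner steps 6 → 4 → 0, so m(2) = 0.
Codeword c = [0, 4, 6, 4, 1, 0] ∈ F_7^6.


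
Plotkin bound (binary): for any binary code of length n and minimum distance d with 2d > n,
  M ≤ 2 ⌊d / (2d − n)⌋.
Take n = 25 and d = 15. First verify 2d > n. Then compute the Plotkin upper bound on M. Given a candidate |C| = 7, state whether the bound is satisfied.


Plotkin bound M ≤ 6; given |C| = 7 > bound (violated).

Check applicability: 2d = 30, n = 25.
2d − n = 5 > 0, so Plotkin applies.
Compute d/(2d−n) = 15/5 ≈ 3.0000.
⌊d/(2d−n)⌋ = 3.
Plotkin bound: M ≤ 2·3 = 6.
Given |C| = 7, check: VIOLATED.
This |C| is above the Plotkin bound, so no binary code with n = 25, d = 15 and 7 codewords exists.


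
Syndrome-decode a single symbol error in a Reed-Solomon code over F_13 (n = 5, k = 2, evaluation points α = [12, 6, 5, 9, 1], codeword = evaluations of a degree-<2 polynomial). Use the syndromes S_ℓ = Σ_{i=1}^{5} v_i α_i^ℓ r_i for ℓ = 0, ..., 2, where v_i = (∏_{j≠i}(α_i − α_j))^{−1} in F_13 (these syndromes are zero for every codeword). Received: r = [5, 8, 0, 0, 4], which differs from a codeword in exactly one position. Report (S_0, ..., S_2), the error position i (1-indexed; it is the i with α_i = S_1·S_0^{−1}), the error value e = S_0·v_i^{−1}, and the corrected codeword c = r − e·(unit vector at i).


S = (10, 11, 3), error at position 3, error magnitude e = 11, c = [5, 8, 2, 0, 4].

Step 1: column multipliers v_i = (∏_{j≠i}(α_i − α_j))^{−1} mod 13.
  i = 1 (α = 12): (12−6)(12−5)(12−9)(12−1) = 6·7·3·11 = 1386 ≡ 8, so v_1 = 8^{−1} = 5 (mod 13).
  i = 2 (α = 6): (6−12)(6−5)(6−9)(6−1) = (−6)·1·(−3)·5 = 90 ≡ 12, so v_2 = 12^{−1} = 12 (mod 13).
  i = 3 (α = 5): (5−12)(5−6)(5−9)(5−1) = (−7)·(−1)·(−4)·4 = −112 ≡ 5, so v_3 = 5^{−1} = 8 (mod 13).
  i = 4 (α = 9): (9−12)(9−6)(9−5)(9−1) = (−3)·3·4·8 = −288 ≡ 11, so v_4 = 11^{−1} = 6 (mod 13).
  i = 5 (α = 1): (1−12)(1−6)(1−5)(1−9) = (−11)·(−5)·(−4)·(−8) = 1760 ≡ 5, so v_5 = 5^{−1} = 8 (mod 13).
  v = [5, 12, 8, 6, 8].
Step 2: syndromes of r = [5, 8, 0, 0, 4] (all sums mod 13).
  S_0 = Σ v_i r_i = 5·5 + 12·8 + 8·0 + 6·0 + 8·4 = 153 ≡ 10.
  S_1 = Σ v_i α_i r_i = 5·12·5 + 12·6·8 + 8·5·0 + 6·9·0 + 8·1·4 = 908 ≡ 11.
  α_i^2 mod 13 = [1, 10, 12, 3, 1].
  S_2 = Σ v_i α_i^2 r_i = 5·1·5 + 12·10·8 + 8·12·0 + 6·3·0 + 8·1·4 = 1017 ≡ 3.
  S = (10, 11, 3) ≠ 0, so r is not a codeword (an error is present).
Step 3: locate the error. For a single error e at position i, S_ℓ = v_i·e·α_i^ℓ, so α_err = S_1/S_0.
  S_0^{−1} = 10^{−1} = 4 (mod 13), so α_err = 11·4 = 44 ≡ 5 = α_3. Error position i = 3.
  Consistency check: S_2/S_1 = 3·6 = 18 ≡ 5 = α_err ✓ (single-error assumption holds).
Step 4: error magnitude e = S_0/v_3 = S_0·∏_{j≠3}(α_3 − α_j) = 10·5 = 50 ≡ 11 (mod 13).
Step 5: correct position 3: c_3 = r_3 − e = 0 − 11 ≡ 2 (mod 13). Hence c = [5, 8, 2, 0, 4].
  Check: interpolating c through the α_i gives m(x) = 11 + 6·x (degree < 2) with m(α_i) = c_i for every i, so c is indeed a codeword.


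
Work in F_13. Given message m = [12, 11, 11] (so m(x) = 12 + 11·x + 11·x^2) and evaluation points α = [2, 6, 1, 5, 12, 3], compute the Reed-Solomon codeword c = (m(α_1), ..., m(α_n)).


c = [0, 6, 8, 4, 12, 1]

Message polynomial: m(x) = 12 + 11·x + 11·x^2 (mod 13).
For each evaluation point α_i, compute m(α_i) mod 13:
  α_1 = 2: Horner steps 11 → 7 → 0, so m(2) = 0.
  α_2 = 6: Horner steps 11 → 12 → 6, so m(6) = 6.
  α_3 = 1: Horner steps 11 → 9 → 8, so m(1) = 8.
  α_4 = 5: Horner steps 11 → 1 → 4, so m(5) = 4.
  α_5 = 12: Horner steps 11 → 0 → 12, so m(12) = 12.
  α_6 = 3: Horner steps 11 → 5 → 1, so m(3) = 1.
Codeword c = [0, 6, 8, 4, 12, 1] ∈ F_13^6.


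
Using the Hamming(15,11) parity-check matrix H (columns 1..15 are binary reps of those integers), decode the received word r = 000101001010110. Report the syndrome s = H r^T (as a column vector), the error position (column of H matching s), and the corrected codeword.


s = (0, 0, 1, 1)^T, error position = 3, corrected codeword c = 001101001010110

Compute s = H r^T mod 2 one row at a time:
  s_1 = 0 + 1 + 0 + 1 + 0 + 1 + 1 + 0 = 4 ≡ 0 (mod 2).
  s_2 = 1 + 0 + 1 + 0 + 0 + 1 + 1 + 0 = 4 ≡ 0 (mod 2).
  s_3 = 0 + 0 + 1 + 0 + 0 + 1 + 1 + 0 = 3 ≡ 1 (mod 2).
  s_4 = 0 + 0 + 0 + 0 + 1 + 1 + 1 + 0 = 3 ≡ 1 (mod 2).
s = (0, 0, 1, 1)^T — this equals column 3 of H (binary 0011), so error is at position 3.
Correct: flip bit 3 of r = 000101001010110 to get c = 001101001010110.


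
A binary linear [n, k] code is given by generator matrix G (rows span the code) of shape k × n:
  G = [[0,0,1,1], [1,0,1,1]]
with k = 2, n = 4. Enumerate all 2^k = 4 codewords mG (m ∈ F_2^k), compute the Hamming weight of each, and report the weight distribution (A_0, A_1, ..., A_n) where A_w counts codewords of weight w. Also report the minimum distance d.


Weight distribution: A_0 = 1, A_1 = 1, A_2 = 1, A_3 = 1. Minimum distance d = 1.

Enumerate all 2^2 = 4 messages m ∈ F_2^2.
For each, compute codeword c = mG in F_2^4, then tally its weight.
  m = 00 → c = 0000, weight = 0.
  m = 10 → c = 0011, weight = 2.
  m = 01 → c = 1011, weight = 3.
  m = 11 → c = 1000, weight = 1.
Tally weights:
  weight 0: 1 codewords.
  weight 1: 1 codewords.
  weight 2: 1 codewords.
  weight 3: 1 codewords.
Minimum distance d = smallest w > 0 with A_w > 0 = 1.
Sanity: Σ A_w = 4 = 2^2 = 4 ✓.


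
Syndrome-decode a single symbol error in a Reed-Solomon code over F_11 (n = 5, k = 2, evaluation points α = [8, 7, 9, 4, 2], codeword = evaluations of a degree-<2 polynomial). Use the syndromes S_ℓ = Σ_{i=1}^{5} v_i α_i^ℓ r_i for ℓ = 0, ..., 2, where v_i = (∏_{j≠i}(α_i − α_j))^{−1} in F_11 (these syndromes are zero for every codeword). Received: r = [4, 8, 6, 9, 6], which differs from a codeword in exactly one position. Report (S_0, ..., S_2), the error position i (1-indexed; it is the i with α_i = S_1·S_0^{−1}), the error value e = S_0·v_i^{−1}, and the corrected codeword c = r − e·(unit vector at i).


S = (7, 8, 6), error at position 3, error magnitude e = 6, c = [4, 8, 0, 9, 6].

Step 1: column multipliers v_i = (∏_{j≠i}(α_i − α_j))^{−1} mod 11.
  i = 1 (α = 8): (8−7)(8−9)(8−4)(8−2) = 1·(−1)·4·6 = −24 ≡ 9, so v_1 = 9^{−1} = 5 (mod 11).
  i = 2 (α = 7): (7−8)(7−9)(7−4)(7−2) = (−1)·(−2)·3·5 = 30 ≡ 8, so v_2 = 8^{−1} = 7 (mod 11).
  i = 3 (α = 9): (9−8)(9−7)(9−4)(9−2) = 1·2·5·7 = 70 ≡ 4, so v_3 = 4^{−1} = 3 (mod 11).
  i = 4 (α = 4): (4−8)(4−7)(4−9)(4−2) = (−4)·(−3)·(−5)·2 = −120 ≡ 1, so v_4 = 1^{−1} = 1 (mod 11).
  i = 5 (α = 2): (2−8)(2−7)(2−9)(2−4) = (−6)·(−5)·(−7)·(−2) = 420 ≡ 2, so v_5 = 2^{−1} = 6 (mod 11).
  v = [5, 7, 3, 1, 6].
Step 2: syndromes of r = [4, 8, 6, 9, 6] (all sums mod 11).
  S_0 = Σ v_i r_i = 5·4 + 7·8 + 3·6 + 1·9 + 6·6 = 139 ≡ 7.
  S_1 = Σ v_i α_i r_i = 5·8·4 + 7·7·8 + 3·9·6 + 1·4·9 + 6·2·6 = 822 ≡ 8.
  α_i^2 mod 11 = [9, 5, 4, 5, 4].
  S_2 = Σ v_i α_i^2 r_i = 5·9·4 + 7·5·8 + 3·4·6 + 1·5·9 + 6·4·6 = 721 ≡ 6.
  S = (7, 8, 6) ≠ 0, so r is not a codeword (an error is present).
Step 3: locate the error. For a single error e at position i, S_ℓ = v_i·e·α_i^ℓ, so α_err = S_1/S_0.
  S_0^{−1} = 7^{−1} = 8 (mod 11), so α_err = 8·8 = 64 ≡ 9 = α_3. Error position i = 3.
  Consistency check: S_2/S_1 = 6·7 = 42 ≡ 9 = α_err ✓ (single-error assumption holds).
Step 4: error magnitude e = S_0/v_3 = S_0·∏_{j≠3}(α_3 − α_j) = 7·4 = 28 ≡ 6 (mod 11).
Step 5: correct position 3: c_3 = r_3 − e = 6 − 6 ≡ 0 (mod 11). Hence c = [4, 8, 0, 9, 6].
  Check: interpolating c through the α_i gives m(x) = 3 + 7·x (degree < 2) with m(α_i) = c_i for every i, so c is indeed a codeword.


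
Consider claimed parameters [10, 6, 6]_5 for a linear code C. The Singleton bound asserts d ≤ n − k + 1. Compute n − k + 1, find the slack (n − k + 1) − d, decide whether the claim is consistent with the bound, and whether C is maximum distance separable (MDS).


Singleton RHS = n − k + 1 = 5, slack = -1, bound violated (no such code; not MDS).

Singleton bound: d ≤ n − k + 1.
Here n = 10, k = 6, so n − k + 1 = 5.
Given d = 6, check d ≤ 5: NO.
Slack = (n − k + 1) − d = -1.
The slack is negative: d = 6 exceeds n − k + 1 = 5 by 1, so the Singleton bound is violated and no linear [10, 6, 6]_5 code can exist. In particular it is not MDS (MDS requires d = n − k + 1 exactly).
Description: the claimed parameters are [10, 6, 6]_5; such a code would be impossible (violates the Singleton bound).


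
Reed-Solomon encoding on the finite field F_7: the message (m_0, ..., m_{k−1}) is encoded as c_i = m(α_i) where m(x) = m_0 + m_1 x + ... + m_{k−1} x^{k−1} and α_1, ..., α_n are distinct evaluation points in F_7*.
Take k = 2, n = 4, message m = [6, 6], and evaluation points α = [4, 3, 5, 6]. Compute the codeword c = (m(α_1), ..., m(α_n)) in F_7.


c = [2, 3, 1, 0]

Message polynomial: m(x) = 6 + 6·x (mod 7).
For each evaluation point α_i, compute m(α_i) mod 7:
  α_1 = 4: Horner steps 6 → 2, so m(4) = 2.
  α_2 = 3: Horner steps 6 → 3, so m(3) = 3.
  α_3 = 5: Horner steps 6 → 1, so m(5) = 1.
  α_4 = 6: Horner steps 6 → 0, so m(6) = 0.
Codeword c = [2, 3, 1, 0] ∈ F_7^4.
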